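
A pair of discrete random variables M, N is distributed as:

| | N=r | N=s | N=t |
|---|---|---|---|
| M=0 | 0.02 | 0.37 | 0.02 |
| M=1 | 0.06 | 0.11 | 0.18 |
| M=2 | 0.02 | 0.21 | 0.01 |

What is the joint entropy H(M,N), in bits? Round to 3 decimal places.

H(M,N) = −Σ p(x,y)·log₂ p(x,y) over all 9 cells.
  cell (0,r): −0.02·log₂0.02 = 0.1129
  cell (0,s): −0.37·log₂0.37 = 0.5307
  cell (0,t): −0.02·log₂0.02 = 0.1129
  cell (1,r): −0.06·log₂0.06 = 0.2435
  cell (1,s): −0.11·log₂0.11 = 0.3503
  cell (1,t): −0.18·log₂0.18 = 0.4453
  cell (2,r): −0.02·log₂0.02 = 0.1129
  cell (2,s): −0.21·log₂0.21 = 0.4728
  cell (2,t): −0.01·log₂0.01 = 0.0664
Sum = 2.448 bits.

2.448 bits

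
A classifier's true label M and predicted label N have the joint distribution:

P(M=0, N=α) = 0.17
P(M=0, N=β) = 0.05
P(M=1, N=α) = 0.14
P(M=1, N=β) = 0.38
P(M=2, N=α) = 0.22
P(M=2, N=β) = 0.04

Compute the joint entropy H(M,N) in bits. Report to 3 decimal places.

2.245 bits

H(M,N) = −Σ p(x,y)·log₂ p(x,y) over all 6 cells.
  cell (0,α): −0.17·log₂0.17 = 0.4346
  cell (0,β): −0.05·log₂0.05 = 0.2161
  cell (1,α): −0.14·log₂0.14 = 0.3971
  cell (1,β): −0.38·log₂0.38 = 0.5305
  cell (2,α): −0.22·log₂0.22 = 0.4806
  cell (2,β): −0.04·log₂0.04 = 0.1858
Sum = 2.245 bits.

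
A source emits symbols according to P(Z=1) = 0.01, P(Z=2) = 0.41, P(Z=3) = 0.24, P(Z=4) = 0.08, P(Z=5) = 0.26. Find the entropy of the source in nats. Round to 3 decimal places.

H(Z) = −Σ p·ln p.
  −(0.01)·ln(0.01) = 0.0461
  −(0.41)·ln(0.41) = 0.3656
  −(0.24)·ln(0.24) = 0.3425
  −(0.08)·ln(0.08) = 0.2021
  −(0.26)·ln(0.26) = 0.3502
Sum: 0.0461 + 0.3656 + 0.3425 + 0.2021 + 0.3502 = 1.306 nats.

1.306 nats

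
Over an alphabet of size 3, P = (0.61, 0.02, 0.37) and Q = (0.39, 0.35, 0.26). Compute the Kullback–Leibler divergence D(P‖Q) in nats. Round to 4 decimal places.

0.3462 nats

D(P‖Q) = Σ p·ln(p/q).
  0.61·ln(0.61/0.39) = 0.27286
  0.02·ln(0.02/0.35) = -0.05724
  0.37·ln(0.37/0.26) = 0.13054
D(P‖Q) = 0.3462 nats.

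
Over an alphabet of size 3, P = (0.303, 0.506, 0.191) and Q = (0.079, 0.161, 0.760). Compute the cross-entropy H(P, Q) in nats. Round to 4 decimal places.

H(P,Q) = −Σ p·ln q.
  −0.303·ln(0.079) = 0.76911
  −0.506·ln(0.161) = 0.92413
  −0.191·ln(0.760) = 0.05242
H(P,Q) = 1.7457 nats.

1.7457 nats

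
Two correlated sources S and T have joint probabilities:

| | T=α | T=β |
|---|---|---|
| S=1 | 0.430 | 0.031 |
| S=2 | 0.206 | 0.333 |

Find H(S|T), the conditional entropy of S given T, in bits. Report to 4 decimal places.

0.7308 bits

Marginals: p(S) = (0.4610, 0.5390), p(T) = (0.6360, 0.3640).
H(S|T) = Σ p(T) · H(S|T=·).
  T=α: p=0.6360, H(S|T=α) = 0.9086
  T=β: p=0.3640, H(S|T=β) = 0.4201
Weighted sum = 0.7308 bits.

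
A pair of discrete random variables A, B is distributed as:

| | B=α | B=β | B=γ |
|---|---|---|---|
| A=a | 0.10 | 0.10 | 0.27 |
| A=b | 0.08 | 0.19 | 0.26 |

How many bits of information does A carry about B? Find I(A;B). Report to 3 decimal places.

Marginals: p(A) = (0.4700, 0.5300), p(B) = (0.1800, 0.2900, 0.5300).
I(A;B) = Σ p(x,y)·log₂[p(x,y)/(p(x)p(y))].
  (a,α): 0.10·log₂(1.1820) = 0.0241
  (a,β): 0.10·log₂(0.7337) = -0.0447
  (a,γ): 0.27·log₂(1.0839) = 0.0314
  (b,α): 0.08·log₂(0.8386) = -0.0203
  (b,β): 0.19·log₂(1.2362) = 0.0581
  (b,γ): 0.26·log₂(0.9256) = -0.0290
Sum = 0.020 bits.

0.020 bits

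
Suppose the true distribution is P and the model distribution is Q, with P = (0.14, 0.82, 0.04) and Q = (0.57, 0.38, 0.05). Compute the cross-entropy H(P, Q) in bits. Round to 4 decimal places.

H(P,Q) = −Σ p·log₂ q.
  −0.14·log₂(0.57) = 0.11354
  −0.82·log₂(0.38) = 1.14466
  −0.04·log₂(0.05) = 0.17288
H(P,Q) = 1.4311 bits.

1.4311 bits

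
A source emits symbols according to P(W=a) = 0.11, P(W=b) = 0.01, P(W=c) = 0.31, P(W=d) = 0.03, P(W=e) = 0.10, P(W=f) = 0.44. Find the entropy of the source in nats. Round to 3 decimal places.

1.349 nats

H(W) = −Σ p·ln p.
  −(0.11)·ln(0.11) = 0.2428
  −(0.01)·ln(0.01) = 0.0461
  −(0.31)·ln(0.31) = 0.3631
  −(0.03)·ln(0.03) = 0.1052
  −(0.10)·ln(0.10) = 0.2303
  −(0.44)·ln(0.44) = 0.3612
Sum: 0.2428 + 0.0461 + 0.3631 + 0.1052 + 0.2303 + 0.3612 = 1.349 nats.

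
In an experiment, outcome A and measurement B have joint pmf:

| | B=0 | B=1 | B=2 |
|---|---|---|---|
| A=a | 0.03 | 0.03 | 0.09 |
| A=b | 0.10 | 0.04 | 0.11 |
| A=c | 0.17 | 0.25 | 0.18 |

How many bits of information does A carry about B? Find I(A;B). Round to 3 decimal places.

Marginals: p(A) = (0.1500, 0.2500, 0.6000), p(B) = (0.3000, 0.3200, 0.3800).
I(A;B) = Σ p(x,y)·log₂[p(x,y)/(p(x)p(y))].
  (a,0): 0.03·log₂(0.6667) = -0.0175
  (a,1): 0.03·log₂(0.6250) = -0.0203
  (a,2): 0.09·log₂(1.5789) = 0.0593
  (b,0): 0.10·log₂(1.3333) = 0.0415
  (b,1): 0.04·log₂(0.5000) = -0.0400
  (b,2): 0.11·log₂(1.1579) = 0.0233
  (c,0): 0.17·log₂(0.9444) = -0.0140
  (c,1): 0.25·log₂(1.3021) = 0.0952
  (c,2): 0.18·log₂(0.7895) = -0.0614
Sum = 0.066 bits.

0.066 bits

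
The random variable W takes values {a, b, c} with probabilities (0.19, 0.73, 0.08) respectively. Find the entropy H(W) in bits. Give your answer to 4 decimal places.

H(W) = −Σ p·log₂ p.
  −(0.19)·log₂(0.19) = 0.45523
  −(0.73)·log₂(0.73) = 0.33144
  −(0.08)·log₂(0.08) = 0.29151
Sum: 0.45523 + 0.33144 + 0.29151 = 1.0782 bits.

1.0782 bits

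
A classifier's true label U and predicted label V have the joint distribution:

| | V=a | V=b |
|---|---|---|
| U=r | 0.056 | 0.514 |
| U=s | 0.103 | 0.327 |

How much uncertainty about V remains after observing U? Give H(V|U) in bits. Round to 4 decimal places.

Marginals: p(U) = (0.5700, 0.4300), p(V) = (0.1590, 0.8410).
H(V|U) = Σ p(U) · H(V|U=·).
  U=r: p=0.5700, H(V|U=r) = 0.4634
  U=s: p=0.4300, H(V|U=s) = 0.7943
Weighted sum = 0.6057 bits.

0.6057 bits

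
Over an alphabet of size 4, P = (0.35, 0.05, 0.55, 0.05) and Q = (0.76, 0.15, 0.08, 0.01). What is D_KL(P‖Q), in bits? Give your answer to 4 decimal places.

1.1751 bits

D(P‖Q) = Σ p·log₂(p/q).
  0.35·log₂(0.35/0.76) = -0.39153
  0.05·log₂(0.05/0.15) = -0.07925
  0.55·log₂(0.55/0.08) = 1.52975
  0.05·log₂(0.05/0.01) = 0.11610
D(P‖Q) = 1.1751 bits.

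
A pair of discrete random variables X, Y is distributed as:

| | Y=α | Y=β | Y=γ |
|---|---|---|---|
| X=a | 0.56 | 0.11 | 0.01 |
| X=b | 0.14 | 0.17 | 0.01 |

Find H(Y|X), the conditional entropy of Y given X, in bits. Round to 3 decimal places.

0.879 bits

Chain rule: H(Y|X) = H(X,Y) − H(X).
Marginals: p(X) = (0.6800, 0.3200), p(Y) = (0.7000, 0.2800, 0.0200).
H(X,Y) = 1.7833 bits; H(X) = 0.9044 bits.
H(Y|X) = 1.7833 − 0.9044 = 0.879 bits.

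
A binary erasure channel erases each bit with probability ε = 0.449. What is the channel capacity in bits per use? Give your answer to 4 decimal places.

Binary erasure channel: capacity C = 1 − ε.
C = 1 − 0.449 = 0.5510 bits per channel use.

0.5510 bits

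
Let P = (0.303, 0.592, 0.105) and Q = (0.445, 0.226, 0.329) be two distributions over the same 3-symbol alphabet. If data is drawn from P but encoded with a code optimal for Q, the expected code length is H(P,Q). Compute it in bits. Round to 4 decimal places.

1.7925 bits

H(P,Q) = −Σ p·log₂ q.
  −0.303·log₂(0.445) = 0.35394
  −0.592·log₂(0.226) = 1.27020
  −0.105·log₂(0.329) = 0.16840
H(P,Q) = 1.7925 bits.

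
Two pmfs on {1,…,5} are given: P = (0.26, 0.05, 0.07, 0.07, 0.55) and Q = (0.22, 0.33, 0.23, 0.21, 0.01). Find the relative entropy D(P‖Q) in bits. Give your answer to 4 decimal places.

2.8752 bits

D(P‖Q) = Σ p·log₂(p/q).
  0.26·log₂(0.26/0.22) = 0.06266
  0.05·log₂(0.05/0.33) = -0.13612
  0.07·log₂(0.07/0.23) = -0.12013
  0.07·log₂(0.07/0.21) = -0.11095
  0.55·log₂(0.55/0.01) = 3.17975
D(P‖Q) = 2.8752 bits.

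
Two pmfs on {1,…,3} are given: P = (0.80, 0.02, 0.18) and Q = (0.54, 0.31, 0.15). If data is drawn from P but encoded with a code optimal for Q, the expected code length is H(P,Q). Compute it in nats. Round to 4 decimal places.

0.8579 nats

H(P,Q) = −Σ p·ln q.
  −0.80·ln(0.54) = 0.49295
  −0.02·ln(0.31) = 0.02342
  −0.18·ln(0.15) = 0.34148
H(P,Q) = 0.8579 nats.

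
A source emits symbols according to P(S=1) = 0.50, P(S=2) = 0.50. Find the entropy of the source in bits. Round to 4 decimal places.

1.0000 bits

H(S) = −Σ p·log₂ p.
  −(0.50)·log₂(0.50) = 0.50000
  −(0.50)·log₂(0.50) = 0.50000
Sum: 0.50000 + 0.50000 = 1.0000 bits.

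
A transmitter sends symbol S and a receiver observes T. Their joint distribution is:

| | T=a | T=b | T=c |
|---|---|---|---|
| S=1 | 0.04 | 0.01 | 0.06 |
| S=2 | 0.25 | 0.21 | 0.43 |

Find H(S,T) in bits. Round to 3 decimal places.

1.992 bits

H(S,T) = −Σ p(x,y)·log₂ p(x,y) over all 6 cells.
  cell (1,a): −0.04·log₂0.04 = 0.1858
  cell (1,b): −0.01·log₂0.01 = 0.0664
  cell (1,c): −0.06·log₂0.06 = 0.2435
  cell (2,a): −0.25·log₂0.25 = 0.5000
  cell (2,b): −0.21·log₂0.21 = 0.4728
  cell (2,c): −0.43·log₂0.43 = 0.5236
Sum = 1.992 bits.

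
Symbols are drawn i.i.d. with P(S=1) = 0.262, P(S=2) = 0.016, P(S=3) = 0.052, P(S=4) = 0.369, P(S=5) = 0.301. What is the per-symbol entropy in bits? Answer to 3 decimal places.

H(S) = −Σ p·log₂ p.
  −(0.262)·log₂(0.262) = 0.5063
  −(0.016)·log₂(0.016) = 0.0955
  −(0.052)·log₂(0.052) = 0.2218
  −(0.369)·log₂(0.369) = 0.5307
  −(0.301)·log₂(0.301) = 0.5214
Sum: 0.5063 + 0.0955 + 0.2218 + 0.5307 + 0.5214 = 1.876 bits.

1.876 bits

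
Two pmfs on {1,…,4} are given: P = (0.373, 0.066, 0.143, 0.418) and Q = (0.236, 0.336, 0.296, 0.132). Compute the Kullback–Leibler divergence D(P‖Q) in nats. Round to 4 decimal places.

D(P‖Q) = Σ p·ln(p/q).
  0.373·ln(0.373/0.236) = 0.17074
  0.066·ln(0.066/0.336) = -0.10741
  0.143·ln(0.143/0.296) = -0.10403
  0.418·ln(0.418/0.132) = 0.48182
D(P‖Q) = 0.4411 nats.

0.4411 nats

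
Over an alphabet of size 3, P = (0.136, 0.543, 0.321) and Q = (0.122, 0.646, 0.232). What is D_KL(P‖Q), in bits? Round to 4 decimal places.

D(P‖Q) = Σ p·log₂(p/q).
  0.136·log₂(0.136/0.122) = 0.02131
  0.543·log₂(0.543/0.646) = -0.13607
  0.321·log₂(0.321/0.232) = 0.15037
D(P‖Q) = 0.0356 bits.

0.0356 bits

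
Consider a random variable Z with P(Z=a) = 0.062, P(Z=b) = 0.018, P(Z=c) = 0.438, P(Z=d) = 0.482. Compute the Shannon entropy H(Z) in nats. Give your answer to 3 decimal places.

0.958 nats

H(Z) = −Σ p·ln p.
  −(0.062)·ln(0.062) = 0.1724
  −(0.018)·ln(0.018) = 0.0723
  −(0.438)·ln(0.438) = 0.3616
  −(0.482)·ln(0.482) = 0.3518
Sum: 0.1724 + 0.0723 + 0.3616 + 0.3518 = 0.958 nats.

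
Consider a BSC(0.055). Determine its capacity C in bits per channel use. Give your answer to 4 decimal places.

Binary symmetric channel: C = 1 − h₂(ε) where h₂ is the binary entropy function.
h₂(0.055) = −0.055·log₂0.055 − 0.945·log₂0.945 = 0.3073.
C = 1 − 0.3073 = 0.6927 bits per channel use.

0.6927 bits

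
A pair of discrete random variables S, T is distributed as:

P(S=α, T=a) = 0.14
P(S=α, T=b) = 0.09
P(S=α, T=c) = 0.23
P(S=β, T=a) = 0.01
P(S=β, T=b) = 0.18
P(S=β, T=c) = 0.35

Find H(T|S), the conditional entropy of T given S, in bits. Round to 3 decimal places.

Chain rule: H(T|S) = H(S,T) − H(S).
Marginals: p(S) = (0.4600, 0.5400), p(T) = (0.1500, 0.2700, 0.5800).
H(S,T) = 2.2393 bits; H(S) = 0.9954 bits.
H(T|S) = 2.2393 − 0.9954 = 1.244 bits.

1.244 bits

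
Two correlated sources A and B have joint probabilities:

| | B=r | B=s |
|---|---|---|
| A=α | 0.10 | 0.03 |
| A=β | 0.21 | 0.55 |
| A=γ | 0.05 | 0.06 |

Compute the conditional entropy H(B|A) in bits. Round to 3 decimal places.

Marginals: p(A) = (0.1300, 0.7600, 0.1100), p(B) = (0.3600, 0.6400).
H(B|A) = Σ p(A) · H(B|A=·).
  A=α: p=0.1300, H(B|A=α) = 0.7793
  A=β: p=0.7600, H(B|A=β) = 0.8504
  A=γ: p=0.1100, H(B|A=γ) = 0.9940
Weighted sum = 0.857 bits.

0.857 bits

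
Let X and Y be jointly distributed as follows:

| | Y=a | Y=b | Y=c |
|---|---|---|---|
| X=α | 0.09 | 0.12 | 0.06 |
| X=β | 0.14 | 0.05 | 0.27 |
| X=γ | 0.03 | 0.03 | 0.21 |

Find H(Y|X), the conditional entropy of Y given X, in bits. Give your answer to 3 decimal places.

Marginals: p(X) = (0.2700, 0.4600, 0.2700), p(Y) = (0.2600, 0.2000, 0.5400).
H(Y|X) = Σ p(X) · H(Y|X=·).
  X=α: p=0.2700, H(Y|X=α) = 1.5305
  X=β: p=0.4600, H(Y|X=β) = 1.3215
  X=γ: p=0.2700, H(Y|X=γ) = 0.9864
Weighted sum = 1.287 bits.

1.287 bits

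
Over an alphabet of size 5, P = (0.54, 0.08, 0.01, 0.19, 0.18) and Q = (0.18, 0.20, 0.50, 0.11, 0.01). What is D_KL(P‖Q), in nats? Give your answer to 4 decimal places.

D(P‖Q) = Σ p·ln(p/q).
  0.54·ln(0.54/0.18) = 0.59325
  0.08·ln(0.08/0.20) = -0.07330
  0.01·ln(0.01/0.50) = -0.03912
  0.19·ln(0.19/0.11) = 0.10384
  0.18·ln(0.18/0.01) = 0.52027
D(P‖Q) = 1.1049 nats.

1.1049 nats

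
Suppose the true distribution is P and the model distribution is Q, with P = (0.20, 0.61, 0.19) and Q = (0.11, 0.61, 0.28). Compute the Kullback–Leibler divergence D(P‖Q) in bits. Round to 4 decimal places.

0.0662 bits

D(P‖Q) = Σ p·log₂(p/q).
  0.20·log₂(0.20/0.11) = 0.17250
  0.61·log₂(0.61/0.61) = 0.00000
  0.19·log₂(0.19/0.28) = -0.10629
D(P‖Q) = 0.0662 bits.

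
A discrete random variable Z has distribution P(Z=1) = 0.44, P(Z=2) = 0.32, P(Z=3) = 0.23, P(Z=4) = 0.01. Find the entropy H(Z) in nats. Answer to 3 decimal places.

1.110 nats

H(Z) = −Σ p·ln p.
  −(0.44)·ln(0.44) = 0.3612
  −(0.32)·ln(0.32) = 0.3646
  −(0.23)·ln(0.23) = 0.3380
  −(0.01)·ln(0.01) = 0.0461
Sum: 0.3612 + 0.3646 + 0.3380 + 0.0461 = 1.110 nats.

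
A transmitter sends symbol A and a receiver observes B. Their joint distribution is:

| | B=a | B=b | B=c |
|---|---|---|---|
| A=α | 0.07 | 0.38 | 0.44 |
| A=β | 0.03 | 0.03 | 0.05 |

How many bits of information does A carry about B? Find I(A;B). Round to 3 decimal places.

Marginals: p(A) = (0.8900, 0.1100), p(B) = (0.1000, 0.4100, 0.4900).
I(A;B) = H(A) + H(B) − H(A,B).
H(A) = 0.4999, H(B) = 1.3639, H(A,B) = 1.8398.
I(A;B) = 0.4999 + 1.3639 − 1.8398 = 0.024 bits.

0.024 bits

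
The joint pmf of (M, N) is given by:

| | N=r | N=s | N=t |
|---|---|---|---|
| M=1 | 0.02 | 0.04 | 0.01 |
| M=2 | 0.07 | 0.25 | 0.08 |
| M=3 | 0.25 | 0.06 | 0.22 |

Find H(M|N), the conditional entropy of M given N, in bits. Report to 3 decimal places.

1.066 bits

Chain rule: H(M|N) = H(M,N) − H(N).
Marginals: p(M) = (0.0700, 0.4000, 0.5300), p(N) = (0.3400, 0.3500, 0.3100).
H(M,N) = 2.6492 bits; H(N) = 1.5831 bits.
H(M|N) = 2.6492 − 1.5831 = 1.066 bits.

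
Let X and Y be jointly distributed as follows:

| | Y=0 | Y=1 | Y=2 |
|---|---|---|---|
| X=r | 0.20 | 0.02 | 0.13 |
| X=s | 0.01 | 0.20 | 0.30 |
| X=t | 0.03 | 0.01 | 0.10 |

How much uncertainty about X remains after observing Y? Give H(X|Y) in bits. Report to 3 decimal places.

Marginals: p(X) = (0.3500, 0.5100, 0.1400), p(Y) = (0.2400, 0.2300, 0.5300).
H(X|Y) = Σ p(Y) · H(X|Y=·).
  Y=0: p=0.2400, H(X|Y=0) = 0.7852
  Y=1: p=0.2300, H(X|Y=1) = 0.6784
  Y=2: p=0.5300, H(X|Y=2) = 1.4160
Weighted sum = 1.095 bits.

1.095 bits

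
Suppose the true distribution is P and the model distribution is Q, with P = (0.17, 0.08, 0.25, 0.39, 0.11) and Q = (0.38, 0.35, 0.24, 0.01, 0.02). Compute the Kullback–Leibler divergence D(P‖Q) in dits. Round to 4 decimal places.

0.5957 dits

D(P‖Q) = Σ p·log₁₀(p/q).
  0.17·log₁₀(0.17/0.38) = -0.05939
  0.08·log₁₀(0.08/0.35) = -0.05128
  0.25·log₁₀(0.25/0.24) = 0.00443
  0.39·log₁₀(0.39/0.01) = 0.62052
  0.11·log₁₀(0.11/0.02) = 0.08144
D(P‖Q) = 0.5957 dits.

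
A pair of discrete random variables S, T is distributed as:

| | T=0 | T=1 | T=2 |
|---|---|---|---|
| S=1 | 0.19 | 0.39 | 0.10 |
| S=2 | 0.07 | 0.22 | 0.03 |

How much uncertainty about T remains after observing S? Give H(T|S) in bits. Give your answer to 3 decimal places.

1.314 bits

Marginals: p(S) = (0.6800, 0.3200), p(T) = (0.2600, 0.6100, 0.1300).
H(T|S) = Σ p(S) · H(T|S=·).
  S=1: p=0.6800, H(T|S=1) = 1.3807
  S=2: p=0.3200, H(T|S=2) = 1.1714
Weighted sum = 1.314 bits.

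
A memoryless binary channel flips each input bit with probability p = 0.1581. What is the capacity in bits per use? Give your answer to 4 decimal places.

0.3703 bits

Binary symmetric channel: C = 1 − h₂(ε) where h₂ is the binary entropy function.
h₂(0.1581) = −0.1581·log₂0.1581 − 0.8419·log₂0.8419 = 0.6297.
C = 1 − 0.6297 = 0.3703 bits per channel use.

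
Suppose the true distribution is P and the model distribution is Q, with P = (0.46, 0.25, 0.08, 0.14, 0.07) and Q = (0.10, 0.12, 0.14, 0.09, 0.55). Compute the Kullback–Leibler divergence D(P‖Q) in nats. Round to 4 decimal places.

D(P‖Q) = Σ p·ln(p/q).
  0.46·ln(0.46/0.10) = 0.70199
  0.25·ln(0.25/0.12) = 0.18349
  0.08·ln(0.08/0.14) = -0.04477
  0.14·ln(0.14/0.09) = 0.06186
  0.07·ln(0.07/0.55) = -0.14430
D(P‖Q) = 0.7583 nats.

0.7583 nats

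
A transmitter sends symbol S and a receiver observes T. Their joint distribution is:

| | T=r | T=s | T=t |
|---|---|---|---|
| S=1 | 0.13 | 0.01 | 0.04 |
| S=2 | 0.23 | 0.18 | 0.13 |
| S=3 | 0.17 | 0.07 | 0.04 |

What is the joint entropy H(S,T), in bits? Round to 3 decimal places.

2.839 bits

H(S,T) = −Σ p(x,y)·log₂ p(x,y) over all 9 cells.
  cell (1,r): −0.13·log₂0.13 = 0.3826
  cell (1,s): −0.01·log₂0.01 = 0.0664
  cell (1,t): −0.04·log₂0.04 = 0.1858
  cell (2,r): −0.23·log₂0.23 = 0.4877
  cell (2,s): −0.18·log₂0.18 = 0.4453
  cell (2,t): −0.13·log₂0.13 = 0.3826
  cell (3,r): −0.17·log₂0.17 = 0.4346
  cell (3,s): −0.07·log₂0.07 = 0.2686
  cell (3,t): −0.04·log₂0.04 = 0.1858
Sum = 2.839 bits.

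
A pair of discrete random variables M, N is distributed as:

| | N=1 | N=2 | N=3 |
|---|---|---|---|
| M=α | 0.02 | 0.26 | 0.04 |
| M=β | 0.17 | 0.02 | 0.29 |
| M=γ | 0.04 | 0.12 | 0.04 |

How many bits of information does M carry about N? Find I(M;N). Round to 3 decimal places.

0.438 bits

Marginals: p(M) = (0.3200, 0.4800, 0.2000), p(N) = (0.2300, 0.4000, 0.3700).
I(M;N) = H(M) + H(N) − H(M,N).
H(M) = 1.4987, H(N) = 1.5472, H(M,N) = 2.6079.
I(M;N) = 1.4987 + 1.5472 − 2.6079 = 0.438 bits.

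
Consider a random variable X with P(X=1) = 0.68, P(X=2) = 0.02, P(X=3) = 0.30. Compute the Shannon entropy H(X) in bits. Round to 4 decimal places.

H(X) = −Σ p·log₂ p.
  −(0.68)·log₂(0.68) = 0.37835
  −(0.02)·log₂(0.02) = 0.11288
  −(0.30)·log₂(0.30) = 0.52109
Sum: 0.37835 + 0.11288 + 0.52109 = 1.0123 bits.

1.0123 bits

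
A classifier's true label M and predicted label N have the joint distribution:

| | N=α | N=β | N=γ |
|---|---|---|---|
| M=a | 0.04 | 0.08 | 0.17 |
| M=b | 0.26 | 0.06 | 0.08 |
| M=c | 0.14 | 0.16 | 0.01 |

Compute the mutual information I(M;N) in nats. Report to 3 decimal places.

0.194 nats

Marginals: p(M) = (0.2900, 0.4000, 0.3100), p(N) = (0.4400, 0.3000, 0.2600).
I(M;N) = Σ p(x,y)·ln[p(x,y)/(p(x)p(y))].
  (a,α): 0.04·ln(0.3135) = -0.0464
  (a,β): 0.08·ln(0.9195) = -0.0067
  (a,γ): 0.17·ln(2.2546) = 0.1382
  (b,α): 0.26·ln(1.4773) = 0.1015
  (b,β): 0.06·ln(0.5000) = -0.0416
  (b,γ): 0.08·ln(0.7692) = -0.0210
  (c,α): 0.14·ln(1.0264) = 0.0036
  (c,β): 0.16·ln(1.7204) = 0.0868
  (c,γ): 0.01·ln(0.1241) = -0.0209
Sum = 0.194 nats.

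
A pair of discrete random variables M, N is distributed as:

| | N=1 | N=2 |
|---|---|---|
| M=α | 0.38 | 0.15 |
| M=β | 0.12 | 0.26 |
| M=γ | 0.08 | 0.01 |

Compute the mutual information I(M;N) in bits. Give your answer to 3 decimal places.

Marginals: p(M) = (0.5300, 0.3800, 0.0900), p(N) = (0.5800, 0.4200).
I(M;N) = Σ p(x,y)·log₂[p(x,y)/(p(x)p(y))].
  (α,1): 0.38·log₂(1.2362) = 0.1162
  (α,2): 0.15·log₂(0.6739) = -0.0854
  (β,1): 0.12·log₂(0.5445) = -0.1053
  (β,2): 0.26·log₂(1.6291) = 0.1831
  (γ,1): 0.08·log₂(1.5326) = 0.0493
  (γ,2): 0.01·log₂(0.2646) = -0.0192
Sum = 0.139 bits.

0.139 bits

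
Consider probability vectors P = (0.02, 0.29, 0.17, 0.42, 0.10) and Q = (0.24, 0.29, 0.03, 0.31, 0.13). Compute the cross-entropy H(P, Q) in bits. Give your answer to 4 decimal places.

2.4231 bits

H(P,Q) = −Σ p·log₂ q.
  −0.02·log₂(0.24) = 0.04118
  −0.29·log₂(0.29) = 0.51790
  −0.17·log₂(0.03) = 0.86001
  −0.42·log₂(0.31) = 0.70966
  −0.10·log₂(0.13) = 0.29434
H(P,Q) = 2.4231 bits.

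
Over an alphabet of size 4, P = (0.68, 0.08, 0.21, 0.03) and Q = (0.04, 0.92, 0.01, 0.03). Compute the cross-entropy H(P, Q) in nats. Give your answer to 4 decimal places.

3.2678 nats

H(P,Q) = −Σ p·ln q.
  −0.68·ln(0.04) = 2.18884
  −0.08·ln(0.92) = 0.00667
  −0.21·ln(0.01) = 0.96709
  −0.03·ln(0.03) = 0.10520
H(P,Q) = 3.2678 nats.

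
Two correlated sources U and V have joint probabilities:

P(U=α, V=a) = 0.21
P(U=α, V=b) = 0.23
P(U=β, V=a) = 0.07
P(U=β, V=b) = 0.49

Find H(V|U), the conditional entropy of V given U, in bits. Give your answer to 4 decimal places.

0.7437 bits

Chain rule: H(V|U) = H(U,V) − H(U).
Marginals: p(U) = (0.4400, 0.5600), p(V) = (0.2800, 0.7200).
H(U,V) = 1.7333 bits; H(U) = 0.9896 bits.
H(V|U) = 1.7333 − 0.9896 = 0.7437 bits.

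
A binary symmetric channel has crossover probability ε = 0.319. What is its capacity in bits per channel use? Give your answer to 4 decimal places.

0.0967 bits

Binary symmetric channel: C = 1 − h₂(ε) where h₂ is the binary entropy function.
h₂(0.319) = −0.319·log₂0.319 − 0.681·log₂0.681 = 0.9033.
C = 1 − 0.9033 = 0.0967 bits per channel use.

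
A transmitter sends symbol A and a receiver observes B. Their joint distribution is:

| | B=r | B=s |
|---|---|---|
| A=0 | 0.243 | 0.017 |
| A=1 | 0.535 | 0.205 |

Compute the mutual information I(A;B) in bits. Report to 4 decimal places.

0.0432 bits

Marginals: p(A) = (0.2600, 0.7400), p(B) = (0.7780, 0.2220).
I(A;B) = Σ p(x,y)·log₂[p(x,y)/(p(x)p(y))].
  (0,r): 0.243·log₂(1.2013) = 0.06430
  (0,s): 0.017·log₂(0.2945) = -0.02998
  (1,r): 0.535·log₂(0.9293) = -0.05662
  (1,s): 0.205·log₂(1.2479) = 0.06549
Sum = 0.0432 bits.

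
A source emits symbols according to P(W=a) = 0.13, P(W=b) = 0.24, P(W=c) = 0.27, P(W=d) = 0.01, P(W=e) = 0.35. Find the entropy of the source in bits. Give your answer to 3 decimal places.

H(W) = −Σ p·log₂ p.
  −(0.13)·log₂(0.13) = 0.3826
  −(0.24)·log₂(0.24) = 0.4941
  −(0.27)·log₂(0.27) = 0.5100
  −(0.01)·log₂(0.01) = 0.0664
  −(0.35)·log₂(0.35) = 0.5301
Sum: 0.3826 + 0.4941 + 0.5100 + 0.0664 + 0.5301 = 1.983 bits.

1.983 bits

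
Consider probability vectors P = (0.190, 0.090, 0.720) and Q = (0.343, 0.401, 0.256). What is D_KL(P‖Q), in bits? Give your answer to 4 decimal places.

D(P‖Q) = Σ p·log₂(p/q).
  0.190·log₂(0.190/0.343) = -0.16192
  0.090·log₂(0.090/0.401) = -0.19400
  0.720·log₂(0.720/0.256) = 1.07413
D(P‖Q) = 0.7182 bits.

0.7182 bits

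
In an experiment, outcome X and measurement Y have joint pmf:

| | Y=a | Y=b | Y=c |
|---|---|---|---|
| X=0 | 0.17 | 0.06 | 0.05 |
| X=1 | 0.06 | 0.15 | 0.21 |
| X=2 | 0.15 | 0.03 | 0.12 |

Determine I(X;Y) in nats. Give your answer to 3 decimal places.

Marginals: p(X) = (0.2800, 0.4200, 0.3000), p(Y) = (0.3800, 0.2400, 0.3800).
I(X;Y) = Σ p(x,y)·ln[p(x,y)/(p(x)p(y))].
  (0,a): 0.17·ln(1.5977) = 0.0797
  (0,b): 0.06·ln(0.8929) = -0.0068
  (0,c): 0.05·ln(0.4699) = -0.0378
  (1,a): 0.06·ln(0.3759) = -0.0587
  (1,b): 0.15·ln(1.4881) = 0.0596
  (1,c): 0.21·ln(1.3158) = 0.0576
  (2,a): 0.15·ln(1.3158) = 0.0412
  (2,b): 0.03·ln(0.4167) = -0.0263
  (2,c): 0.12·ln(1.0526) = 0.0062
Sum = 0.115 nats.

0.115 nats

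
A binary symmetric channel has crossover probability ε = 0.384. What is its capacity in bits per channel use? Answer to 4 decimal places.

0.0392 bits

Binary symmetric channel: C = 1 − h₂(ε) where h₂ is the binary entropy function.
h₂(0.384) = −0.384·log₂0.384 − 0.616·log₂0.616 = 0.9608.
C = 1 − 0.9608 = 0.0392 bits per channel use.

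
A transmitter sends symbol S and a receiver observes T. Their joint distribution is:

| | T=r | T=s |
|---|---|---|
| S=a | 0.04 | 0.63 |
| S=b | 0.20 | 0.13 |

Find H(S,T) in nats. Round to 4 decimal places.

H(S,T) = −Σ p(x,y)·ln p(x,y) over all 4 cells.
  cell (a,r): −0.04·ln0.04 = 0.12876
  cell (a,s): −0.63·ln0.63 = 0.29108
  cell (b,r): −0.20·ln0.20 = 0.32189
  cell (b,s): −0.13·ln0.13 = 0.26523
Sum = 1.0070 nats.

1.0070 nats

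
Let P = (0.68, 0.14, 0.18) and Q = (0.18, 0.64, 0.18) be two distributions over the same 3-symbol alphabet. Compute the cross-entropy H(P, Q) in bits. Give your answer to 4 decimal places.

H(P,Q) = −Σ p·log₂ q.
  −0.68·log₂(0.18) = 1.68227
  −0.14·log₂(0.64) = 0.09014
  −0.18·log₂(0.18) = 0.44531
H(P,Q) = 2.2177 bits.

2.2177 bits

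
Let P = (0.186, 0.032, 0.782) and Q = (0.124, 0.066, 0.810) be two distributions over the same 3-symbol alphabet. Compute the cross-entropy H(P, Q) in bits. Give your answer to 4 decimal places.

H(P,Q) = −Σ p·log₂ q.
  −0.186·log₂(0.124) = 0.56016
  −0.032·log₂(0.066) = 0.12548
  −0.782·log₂(0.810) = 0.23773
H(P,Q) = 0.9234 bits.

0.9234 bits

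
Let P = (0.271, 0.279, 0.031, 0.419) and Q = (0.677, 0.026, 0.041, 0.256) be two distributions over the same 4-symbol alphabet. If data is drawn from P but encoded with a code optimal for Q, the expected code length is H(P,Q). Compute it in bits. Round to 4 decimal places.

2.5881 bits

H(P,Q) = −Σ p·log₂ q.
  −0.271·log₂(0.677) = 0.15251
  −0.279·log₂(0.026) = 1.46903
  −0.031·log₂(0.041) = 0.14286
  −0.419·log₂(0.256) = 0.82366
H(P,Q) = 2.5881 bits.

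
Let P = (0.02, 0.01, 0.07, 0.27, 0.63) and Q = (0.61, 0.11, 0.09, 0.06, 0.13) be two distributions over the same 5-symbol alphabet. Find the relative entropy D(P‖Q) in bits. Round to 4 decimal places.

D(P‖Q) = Σ p·log₂(p/q).
  0.02·log₂(0.02/0.61) = -0.09861
  0.01·log₂(0.01/0.11) = -0.03459
  0.07·log₂(0.07/0.09) = -0.02538
  0.27·log₂(0.27/0.06) = 0.58588
  0.63·log₂(0.63/0.13) = 1.43441
D(P‖Q) = 1.8617 bits.

1.8617 bits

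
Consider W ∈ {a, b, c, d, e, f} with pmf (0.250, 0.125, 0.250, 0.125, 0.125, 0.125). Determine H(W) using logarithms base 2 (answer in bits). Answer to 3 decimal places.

2.500 bits

H(W) = −Σ p·log₂ p.
  −(0.250)·log₂(0.250) = 0.5000
  −(0.125)·log₂(0.125) = 0.3750
  −(0.250)·log₂(0.250) = 0.5000
  −(0.125)·log₂(0.125) = 0.3750
  −(0.125)·log₂(0.125) = 0.3750
  −(0.125)·log₂(0.125) = 0.3750
Sum: 0.5000 + 0.3750 + 0.5000 + 0.3750 + 0.3750 + 0.3750 = 2.500 bits.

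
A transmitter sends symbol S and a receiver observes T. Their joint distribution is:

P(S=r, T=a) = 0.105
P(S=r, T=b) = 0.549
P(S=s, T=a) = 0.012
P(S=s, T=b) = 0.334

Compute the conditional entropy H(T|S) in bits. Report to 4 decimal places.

0.4909 bits

Marginals: p(S) = (0.6540, 0.3460), p(T) = (0.1170, 0.8830).
H(T|S) = Σ p(S) · H(T|S=·).
  S=r: p=0.6540, H(T|S=r) = 0.6356
  S=s: p=0.3460, H(T|S=s) = 0.2174
Weighted sum = 0.4909 bits.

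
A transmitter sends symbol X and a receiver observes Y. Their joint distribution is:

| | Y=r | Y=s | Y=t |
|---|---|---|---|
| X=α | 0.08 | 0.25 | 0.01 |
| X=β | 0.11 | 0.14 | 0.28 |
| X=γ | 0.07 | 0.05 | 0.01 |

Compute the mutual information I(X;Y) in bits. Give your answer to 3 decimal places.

Marginals: p(X) = (0.3400, 0.5300, 0.1300), p(Y) = (0.2600, 0.4400, 0.3000).
I(X;Y) = H(X) + H(Y) − H(X,Y).
H(X) = 1.3973, H(Y) = 1.5475, H(X,Y) = 2.6707.
I(X;Y) = 1.3973 + 1.5475 − 2.6707 = 0.274 bits.

0.274 bits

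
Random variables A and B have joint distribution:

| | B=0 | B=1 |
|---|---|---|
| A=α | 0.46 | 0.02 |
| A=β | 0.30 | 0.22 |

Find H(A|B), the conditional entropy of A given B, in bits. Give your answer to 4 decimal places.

Marginals: p(A) = (0.4800, 0.5200), p(B) = (0.7600, 0.2400).
H(A|B) = Σ p(B) · H(A|B=·).
  B=0: p=0.7600, H(A|B=0) = 0.9678
  B=1: p=0.2400, H(A|B=1) = 0.4138
Weighted sum = 0.8348 bits.

0.8348 bits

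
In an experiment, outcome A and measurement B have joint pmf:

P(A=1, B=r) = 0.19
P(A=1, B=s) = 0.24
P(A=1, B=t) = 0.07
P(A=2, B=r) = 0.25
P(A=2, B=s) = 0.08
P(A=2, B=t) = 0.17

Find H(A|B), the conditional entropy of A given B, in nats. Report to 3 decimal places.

0.626 nats

Chain rule: H(A|B) = H(A,B) − H(B).
Marginals: p(A) = (0.5000, 0.5000), p(B) = (0.4400, 0.3200, 0.2400).
H(A,B) = 1.6941 nats; H(B) = 1.0684 nats.
H(A|B) = 1.6941 − 1.0684 = 0.626 nats.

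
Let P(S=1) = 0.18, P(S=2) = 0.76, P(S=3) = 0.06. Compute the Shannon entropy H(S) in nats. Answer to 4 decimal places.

H(S) = −Σ p·ln p.
  −(0.18)·ln(0.18) = 0.30866
  −(0.76)·ln(0.76) = 0.20857
  −(0.06)·ln(0.06) = 0.16880
Sum: 0.30866 + 0.20857 + 0.16880 = 0.6860 nats.

0.6860 nats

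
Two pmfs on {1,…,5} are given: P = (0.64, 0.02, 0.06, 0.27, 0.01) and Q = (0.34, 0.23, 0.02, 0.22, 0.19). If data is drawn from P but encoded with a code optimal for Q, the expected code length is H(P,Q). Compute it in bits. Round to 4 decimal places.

H(P,Q) = −Σ p·log₂ q.
  −0.64·log₂(0.34) = 0.99609
  −0.02·log₂(0.23) = 0.04241
  −0.06·log₂(0.02) = 0.33863
  −0.27·log₂(0.22) = 0.58979
  −0.01·log₂(0.19) = 0.02396
H(P,Q) = 1.9909 bits.

1.9909 bits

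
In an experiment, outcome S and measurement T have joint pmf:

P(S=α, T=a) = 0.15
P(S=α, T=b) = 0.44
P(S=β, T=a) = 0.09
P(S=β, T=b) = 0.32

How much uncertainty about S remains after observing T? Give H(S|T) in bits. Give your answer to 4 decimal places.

0.9753 bits

Marginals: p(S) = (0.5900, 0.4100), p(T) = (0.2400, 0.7600).
H(S|T) = Σ p(T) · H(S|T=·).
  T=a: p=0.2400, H(S|T=a) = 0.9544
  T=b: p=0.7600, H(S|T=b) = 0.9819
Weighted sum = 0.9753 bits.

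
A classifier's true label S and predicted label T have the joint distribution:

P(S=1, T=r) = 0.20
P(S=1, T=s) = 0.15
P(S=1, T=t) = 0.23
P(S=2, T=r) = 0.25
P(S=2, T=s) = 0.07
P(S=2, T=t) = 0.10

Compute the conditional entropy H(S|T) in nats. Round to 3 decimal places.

Chain rule: H(S|T) = H(S,T) − H(T).
Marginals: p(S) = (0.5800, 0.4200), p(T) = (0.4500, 0.2200, 0.3300).
H(S,T) = 1.7075 nats; H(T) = 1.0583 nats.
H(S|T) = 1.7075 − 1.0583 = 0.649 nats.

0.649 nats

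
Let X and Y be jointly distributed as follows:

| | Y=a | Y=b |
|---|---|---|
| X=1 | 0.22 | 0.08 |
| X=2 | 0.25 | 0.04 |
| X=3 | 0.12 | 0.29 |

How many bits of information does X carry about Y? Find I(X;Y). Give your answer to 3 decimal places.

0.200 bits

Marginals: p(X) = (0.3000, 0.2900, 0.4100), p(Y) = (0.5900, 0.4100).
I(X;Y) = Σ p(x,y)·log₂[p(x,y)/(p(x)p(y))].
  (1,a): 0.22·log₂(1.2429) = 0.0690
  (1,b): 0.08·log₂(0.6504) = -0.0496
  (2,a): 0.25·log₂(1.4611) = 0.1368
  (2,b): 0.04·log₂(0.3364) = -0.0629
  (3,a): 0.12·log₂(0.4961) = -0.1214
  (3,b): 0.29·log₂(1.7252) = 0.2282
Sum = 0.200 bits.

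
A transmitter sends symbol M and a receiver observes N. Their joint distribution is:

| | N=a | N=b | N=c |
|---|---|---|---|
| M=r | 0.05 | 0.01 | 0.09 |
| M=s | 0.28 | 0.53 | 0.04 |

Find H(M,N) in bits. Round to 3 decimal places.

1.781 bits

H(M,N) = −Σ p(x,y)·log₂ p(x,y) over all 6 cells.
  cell (r,a): −0.05·log₂0.05 = 0.2161
  cell (r,b): −0.01·log₂0.01 = 0.0664
  cell (r,c): −0.09·log₂0.09 = 0.3127
  cell (s,a): −0.28·log₂0.28 = 0.5142
  cell (s,b): −0.53·log₂0.53 = 0.4854
  cell (s,c): −0.04·log₂0.04 = 0.1858
Sum = 1.781 bits.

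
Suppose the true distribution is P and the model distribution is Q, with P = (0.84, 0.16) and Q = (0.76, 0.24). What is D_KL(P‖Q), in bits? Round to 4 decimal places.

0.0277 bits

D(P‖Q) = Σ p·log₂(p/q).
  0.84·log₂(0.84/0.76) = 0.12129
  0.16·log₂(0.16/0.24) = -0.09359
D(P‖Q) = 0.0277 bits.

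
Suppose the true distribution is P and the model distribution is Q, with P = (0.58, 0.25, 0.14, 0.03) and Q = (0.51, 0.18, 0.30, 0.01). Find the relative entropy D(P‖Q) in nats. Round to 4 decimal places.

0.0830 nats

D(P‖Q) = Σ p·ln(p/q).
  0.58·ln(0.58/0.51) = 0.07460
  0.25·ln(0.25/0.18) = 0.08213
  0.14·ln(0.14/0.30) = -0.10670
  0.03·ln(0.03/0.01) = 0.03296
D(P‖Q) = 0.0830 nats.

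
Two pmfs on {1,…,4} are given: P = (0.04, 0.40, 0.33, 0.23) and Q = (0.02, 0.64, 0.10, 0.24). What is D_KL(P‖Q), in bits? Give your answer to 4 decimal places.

D(P‖Q) = Σ p·log₂(p/q).
  0.04·log₂(0.04/0.02) = 0.04000
  0.40·log₂(0.40/0.64) = -0.27123
  0.33·log₂(0.33/0.10) = 0.56841
  0.23·log₂(0.23/0.24) = -0.01412
D(P‖Q) = 0.3231 bits.

0.3231 bits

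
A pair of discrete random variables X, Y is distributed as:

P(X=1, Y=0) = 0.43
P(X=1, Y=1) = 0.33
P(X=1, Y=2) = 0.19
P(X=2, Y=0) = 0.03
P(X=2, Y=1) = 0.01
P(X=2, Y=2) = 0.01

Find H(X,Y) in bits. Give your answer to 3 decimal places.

H(X,Y) = −Σ p(x,y)·log₂ p(x,y) over all 6 cells.
  cell (1,0): −0.43·log₂0.43 = 0.5236
  cell (1,1): −0.33·log₂0.33 = 0.5278
  cell (1,2): −0.19·log₂0.19 = 0.4552
  cell (2,0): −0.03·log₂0.03 = 0.1518
  cell (2,1): −0.01·log₂0.01 = 0.0664
  cell (2,2): −0.01·log₂0.01 = 0.0664
Sum = 1.791 bits.

1.791 bits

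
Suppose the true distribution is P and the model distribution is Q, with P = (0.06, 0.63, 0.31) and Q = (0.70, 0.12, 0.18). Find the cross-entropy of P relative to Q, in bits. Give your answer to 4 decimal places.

H(P,Q) = −Σ p·log₂ q.
  −0.06·log₂(0.70) = 0.03087
  −0.63·log₂(0.12) = 1.92710
  −0.31·log₂(0.18) = 0.76692
H(P,Q) = 2.7249 bits.

2.7249 bits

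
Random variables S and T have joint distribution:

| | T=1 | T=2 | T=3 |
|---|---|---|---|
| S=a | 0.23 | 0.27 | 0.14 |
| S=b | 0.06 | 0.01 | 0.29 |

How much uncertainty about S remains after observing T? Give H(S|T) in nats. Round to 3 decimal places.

0.462 nats

Marginals: p(S) = (0.6400, 0.3600), p(T) = (0.2900, 0.2800, 0.4300).
H(S|T) = Σ p(T) · H(S|T=·).
  T=1: p=0.2900, H(S|T=1) = 0.5098
  T=2: p=0.2800, H(S|T=2) = 0.1541
  T=3: p=0.4300, H(S|T=3) = 0.6310
Weighted sum = 0.462 nats.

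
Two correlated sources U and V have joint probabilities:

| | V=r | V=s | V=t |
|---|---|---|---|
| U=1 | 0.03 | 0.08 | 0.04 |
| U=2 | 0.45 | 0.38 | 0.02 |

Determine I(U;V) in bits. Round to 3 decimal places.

0.086 bits

Marginals: p(U) = (0.1500, 0.8500), p(V) = (0.4800, 0.4600, 0.0600).
I(U;V) = Σ p(x,y)·log₂[p(x,y)/(p(x)p(y))].
  (1,r): 0.03·log₂(0.4167) = -0.0379
  (1,s): 0.08·log₂(1.1594) = 0.0171
  (1,t): 0.04·log₂(4.4444) = 0.0861
  (2,r): 0.45·log₂(1.1029) = 0.0636
  (2,s): 0.38·log₂(0.9719) = -0.0156
  (2,t): 0.02·log₂(0.3922) = -0.0270
Sum = 0.086 bits.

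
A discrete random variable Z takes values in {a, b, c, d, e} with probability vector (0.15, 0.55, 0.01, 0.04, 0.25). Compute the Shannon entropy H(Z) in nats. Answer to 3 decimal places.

1.135 nats

H(Z) = −Σ p·ln p.
  −(0.15)·ln(0.15) = 0.2846
  −(0.55)·ln(0.55) = 0.3288
  −(0.01)·ln(0.01) = 0.0461
  −(0.04)·ln(0.04) = 0.1288
  −(0.25)·ln(0.25) = 0.3466
Sum: 0.2846 + 0.3288 + 0.0461 + 0.1288 + 0.3466 = 1.135 nats.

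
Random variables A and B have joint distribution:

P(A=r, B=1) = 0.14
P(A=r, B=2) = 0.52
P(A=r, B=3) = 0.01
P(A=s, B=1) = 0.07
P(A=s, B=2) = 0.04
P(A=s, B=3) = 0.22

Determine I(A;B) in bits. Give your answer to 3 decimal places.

Marginals: p(A) = (0.6700, 0.3300), p(B) = (0.2100, 0.5600, 0.2300).
I(A;B) = Σ p(x,y)·log₂[p(x,y)/(p(x)p(y))].
  (r,1): 0.14·log₂(0.9950) = -0.0010
  (r,2): 0.52·log₂(1.3859) = 0.2448
  (r,3): 0.01·log₂(0.0649) = -0.0395
  (s,1): 0.07·log₂(1.0101) = 0.0010
  (s,2): 0.04·log₂(0.2165) = -0.0883
  (s,3): 0.22·log₂(2.8986) = 0.3378
Sum = 0.455 bits.

0.455 bits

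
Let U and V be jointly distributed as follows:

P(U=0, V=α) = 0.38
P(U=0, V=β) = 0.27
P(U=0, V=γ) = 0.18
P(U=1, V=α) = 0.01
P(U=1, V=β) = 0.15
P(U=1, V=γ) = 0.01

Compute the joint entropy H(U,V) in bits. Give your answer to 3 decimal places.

H(U,V) = −Σ p(x,y)·log₂ p(x,y) over all 6 cells.
  cell (0,α): −0.38·log₂0.38 = 0.5305
  cell (0,β): −0.27·log₂0.27 = 0.5100
  cell (0,γ): −0.18·log₂0.18 = 0.4453
  cell (1,α): −0.01·log₂0.01 = 0.0664
  cell (1,β): −0.15·log₂0.15 = 0.4105
  cell (1,γ): −0.01·log₂0.01 = 0.0664
Sum = 2.029 bits.

2.029 bits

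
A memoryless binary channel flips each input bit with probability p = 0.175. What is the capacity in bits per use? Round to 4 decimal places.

Binary symmetric channel: C = 1 − h₂(ε) where h₂ is the binary entropy function.
h₂(0.175) = −0.175·log₂0.175 − 0.825·log₂0.825 = 0.6690.
C = 1 − 0.6690 = 0.3310 bits per channel use.

0.3310 bits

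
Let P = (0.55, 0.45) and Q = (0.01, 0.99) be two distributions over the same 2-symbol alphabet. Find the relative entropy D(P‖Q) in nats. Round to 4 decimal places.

D(P‖Q) = Σ p·ln(p/q).
  0.55·ln(0.55/0.01) = 2.20403
  0.45·ln(0.45/0.99) = -0.35481
D(P‖Q) = 1.8492 nats.

1.8492 nats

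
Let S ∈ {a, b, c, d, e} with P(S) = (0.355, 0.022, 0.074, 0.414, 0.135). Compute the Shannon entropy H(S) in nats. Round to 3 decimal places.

1.280 nats

H(S) = −Σ p·ln p.
  −(0.355)·ln(0.355) = 0.3677
  −(0.022)·ln(0.022) = 0.0840
  −(0.074)·ln(0.074) = 0.1927
  −(0.414)·ln(0.414) = 0.3651
  −(0.135)·ln(0.135) = 0.2703
Sum: 0.3677 + 0.0840 + 0.1927 + 0.3651 + 0.2703 = 1.280 nats.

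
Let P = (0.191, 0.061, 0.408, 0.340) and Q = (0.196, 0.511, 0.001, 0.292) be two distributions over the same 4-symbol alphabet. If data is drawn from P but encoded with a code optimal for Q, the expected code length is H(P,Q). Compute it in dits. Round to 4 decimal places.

1.5587 dits

H(P,Q) = −Σ p·log₁₀ q.
  −0.191·log₁₀(0.196) = 0.13518
  −0.061·log₁₀(0.511) = 0.01779
  −0.408·log₁₀(0.001) = 1.22400
  −0.340·log₁₀(0.292) = 0.18177
H(P,Q) = 1.5587 dits.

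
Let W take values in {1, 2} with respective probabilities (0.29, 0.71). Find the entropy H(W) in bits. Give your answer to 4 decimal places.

0.8687 bits

H(W) = −Σ p·log₂ p.
  −(0.29)·log₂(0.29) = 0.51790
  −(0.71)·log₂(0.71) = 0.35082
Sum: 0.51790 + 0.35082 = 0.8687 bits.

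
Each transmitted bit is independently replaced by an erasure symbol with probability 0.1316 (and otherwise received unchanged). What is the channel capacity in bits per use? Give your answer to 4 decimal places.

0.8684 bits

Binary erasure channel: capacity C = 1 − ε.
C = 1 − 0.1316 = 0.8684 bits per channel use.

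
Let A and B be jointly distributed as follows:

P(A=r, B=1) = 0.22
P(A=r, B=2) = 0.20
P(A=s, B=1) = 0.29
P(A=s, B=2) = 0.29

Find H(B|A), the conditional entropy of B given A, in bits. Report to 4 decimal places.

0.9993 bits

Chain rule: H(B|A) = H(A,B) − H(A).
Marginals: p(A) = (0.4200, 0.5800), p(B) = (0.5100, 0.4900).
H(A,B) = 1.9808 bits; H(A) = 0.9815 bits.
H(B|A) = 1.9808 − 0.9815 = 0.9993 bits.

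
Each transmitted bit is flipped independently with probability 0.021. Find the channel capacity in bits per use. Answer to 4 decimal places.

0.8530 bits

Binary symmetric channel: C = 1 − h₂(ε) where h₂ is the binary entropy function.
h₂(0.021) = −0.021·log₂0.021 − 0.979·log₂0.979 = 0.1470.
C = 1 − 0.1470 = 0.8530 bits per channel use.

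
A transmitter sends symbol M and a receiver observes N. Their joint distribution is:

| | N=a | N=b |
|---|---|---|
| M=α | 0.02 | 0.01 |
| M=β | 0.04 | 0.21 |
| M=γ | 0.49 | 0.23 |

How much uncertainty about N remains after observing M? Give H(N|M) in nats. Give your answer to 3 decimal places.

0.580 nats

Marginals: p(M) = (0.0300, 0.2500, 0.7200), p(N) = (0.5500, 0.4500).
H(N|M) = Σ p(M) · H(N|M=·).
  M=α: p=0.0300, H(N|M=α) = 0.6365
  M=β: p=0.2500, H(N|M=β) = 0.4397
  M=γ: p=0.7200, H(N|M=γ) = 0.6264
Weighted sum = 0.580 nats.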